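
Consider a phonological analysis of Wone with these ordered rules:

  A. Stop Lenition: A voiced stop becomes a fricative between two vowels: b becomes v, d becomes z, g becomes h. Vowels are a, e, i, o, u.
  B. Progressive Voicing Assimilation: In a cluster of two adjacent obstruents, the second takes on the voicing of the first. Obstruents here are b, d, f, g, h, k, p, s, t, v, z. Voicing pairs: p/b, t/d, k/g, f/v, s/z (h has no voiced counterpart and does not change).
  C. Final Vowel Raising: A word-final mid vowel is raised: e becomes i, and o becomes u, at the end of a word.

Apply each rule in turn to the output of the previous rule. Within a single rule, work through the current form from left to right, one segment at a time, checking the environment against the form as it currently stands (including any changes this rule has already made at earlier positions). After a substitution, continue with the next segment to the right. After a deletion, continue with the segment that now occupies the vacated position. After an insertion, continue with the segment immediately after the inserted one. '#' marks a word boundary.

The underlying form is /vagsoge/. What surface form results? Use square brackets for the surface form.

[vagzohi]

A Stop Lenition: [vagsoge] → [vagsohe]
B Progressive Voicing Assimilation: [vagsohe] → [vagzohe]
C Final Vowel Raising: [vagzohe] → [vagzohi]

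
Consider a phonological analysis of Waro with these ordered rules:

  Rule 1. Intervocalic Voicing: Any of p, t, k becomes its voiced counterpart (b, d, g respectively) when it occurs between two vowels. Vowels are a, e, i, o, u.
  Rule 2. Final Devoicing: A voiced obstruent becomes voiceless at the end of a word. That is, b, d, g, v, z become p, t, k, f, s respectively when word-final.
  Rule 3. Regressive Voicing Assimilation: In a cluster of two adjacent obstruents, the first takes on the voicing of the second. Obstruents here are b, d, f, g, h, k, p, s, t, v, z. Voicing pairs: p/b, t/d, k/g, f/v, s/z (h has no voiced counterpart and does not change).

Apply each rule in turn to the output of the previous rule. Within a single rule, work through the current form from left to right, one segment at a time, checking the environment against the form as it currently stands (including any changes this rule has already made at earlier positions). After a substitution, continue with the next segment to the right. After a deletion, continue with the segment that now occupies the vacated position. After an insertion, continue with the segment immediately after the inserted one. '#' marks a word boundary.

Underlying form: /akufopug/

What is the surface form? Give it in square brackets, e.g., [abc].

[agufobuk]

Rule 1 Intervocalic Voicing: [akufopug] → [agufobug]
Rule 2 Final Devoicing: [agufobug] → [agufobuk]
Rule 3 Regressive Voicing Assimilation: no change — [agufobuk]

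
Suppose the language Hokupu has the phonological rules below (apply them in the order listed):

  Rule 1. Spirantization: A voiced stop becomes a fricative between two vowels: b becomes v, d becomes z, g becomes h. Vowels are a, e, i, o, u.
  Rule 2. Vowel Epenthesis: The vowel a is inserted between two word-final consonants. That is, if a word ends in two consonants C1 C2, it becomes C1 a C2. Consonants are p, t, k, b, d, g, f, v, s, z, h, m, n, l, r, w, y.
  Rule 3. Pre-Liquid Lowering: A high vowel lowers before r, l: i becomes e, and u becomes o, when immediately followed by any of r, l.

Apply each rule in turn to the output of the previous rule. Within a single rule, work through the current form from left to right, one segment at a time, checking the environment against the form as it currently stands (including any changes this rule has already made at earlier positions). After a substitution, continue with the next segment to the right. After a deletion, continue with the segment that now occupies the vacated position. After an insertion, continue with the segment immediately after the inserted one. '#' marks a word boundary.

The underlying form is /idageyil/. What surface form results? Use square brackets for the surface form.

Rule 1 Spirantization: [idageyil] → [izaheyil]
Rule 2 Vowel Epenthesis: no change — [izaheyil]
Rule 3 Pre-Liquid Lowering: [izaheyil] → [izaheyel]

[izaheyel]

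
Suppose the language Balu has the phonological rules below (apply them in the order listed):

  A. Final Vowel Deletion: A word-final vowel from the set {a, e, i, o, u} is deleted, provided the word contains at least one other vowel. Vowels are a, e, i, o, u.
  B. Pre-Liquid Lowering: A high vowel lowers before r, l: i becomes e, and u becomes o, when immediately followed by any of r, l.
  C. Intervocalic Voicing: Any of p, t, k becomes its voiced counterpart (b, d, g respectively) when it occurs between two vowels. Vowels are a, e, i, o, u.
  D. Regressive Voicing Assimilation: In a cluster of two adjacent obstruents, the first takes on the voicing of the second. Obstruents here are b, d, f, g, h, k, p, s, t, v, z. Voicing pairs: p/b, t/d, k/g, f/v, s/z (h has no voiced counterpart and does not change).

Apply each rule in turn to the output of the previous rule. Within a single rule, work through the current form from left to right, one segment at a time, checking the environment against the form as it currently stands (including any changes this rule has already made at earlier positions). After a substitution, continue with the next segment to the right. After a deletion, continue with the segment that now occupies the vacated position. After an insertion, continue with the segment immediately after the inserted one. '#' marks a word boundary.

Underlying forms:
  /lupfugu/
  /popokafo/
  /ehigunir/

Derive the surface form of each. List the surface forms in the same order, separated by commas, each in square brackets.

[lupfug], [pobogaf], [ehiguner]

/lupfugu/:
  A Final Vowel Deletion: [lupfugu] → [lupfug]
  B Pre-Liquid Lowering: no change — [lupfug]
  C Intervocalic Voicing: no change — [lupfug]
  D Regressive Voicing Assimilation: no change — [lupfug]
/popokafo/:
  A Final Vowel Deletion: [popokafo] → [popokaf]
  B Pre-Liquid Lowering: no change — [popokaf]
  C Intervocalic Voicing: [popokaf] → [pobogaf]
  D Regressive Voicing Assimilation: no change — [pobogaf]
/ehigunir/:
  A Final Vowel Deletion: no change — [ehigunir]
  B Pre-Liquid Lowering: [ehigunir] → [ehiguner]
  C Intervocalic Voicing: no change — [ehiguner]
  D Regressive Voicing Assimilation: no change — [ehiguner]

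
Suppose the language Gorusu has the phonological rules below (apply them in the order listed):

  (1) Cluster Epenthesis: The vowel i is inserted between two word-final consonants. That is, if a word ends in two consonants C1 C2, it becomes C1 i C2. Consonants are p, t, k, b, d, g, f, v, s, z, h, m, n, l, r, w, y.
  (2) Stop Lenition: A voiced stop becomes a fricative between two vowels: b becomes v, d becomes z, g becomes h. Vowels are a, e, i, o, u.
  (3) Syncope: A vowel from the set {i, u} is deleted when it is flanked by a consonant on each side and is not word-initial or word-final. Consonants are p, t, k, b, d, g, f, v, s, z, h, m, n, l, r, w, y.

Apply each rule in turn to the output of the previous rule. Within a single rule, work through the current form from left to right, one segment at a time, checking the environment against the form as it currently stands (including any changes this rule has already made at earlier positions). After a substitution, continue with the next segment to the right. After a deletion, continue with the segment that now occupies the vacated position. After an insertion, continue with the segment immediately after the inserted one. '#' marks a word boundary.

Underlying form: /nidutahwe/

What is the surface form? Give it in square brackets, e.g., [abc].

[nztahwe]

(1) Cluster Epenthesis: no change — [nidutahwe]
(2) Stop Lenition: [nidutahwe] → [nizutahwe]
(3) Syncope: [nizutahwe] → [nztahwe]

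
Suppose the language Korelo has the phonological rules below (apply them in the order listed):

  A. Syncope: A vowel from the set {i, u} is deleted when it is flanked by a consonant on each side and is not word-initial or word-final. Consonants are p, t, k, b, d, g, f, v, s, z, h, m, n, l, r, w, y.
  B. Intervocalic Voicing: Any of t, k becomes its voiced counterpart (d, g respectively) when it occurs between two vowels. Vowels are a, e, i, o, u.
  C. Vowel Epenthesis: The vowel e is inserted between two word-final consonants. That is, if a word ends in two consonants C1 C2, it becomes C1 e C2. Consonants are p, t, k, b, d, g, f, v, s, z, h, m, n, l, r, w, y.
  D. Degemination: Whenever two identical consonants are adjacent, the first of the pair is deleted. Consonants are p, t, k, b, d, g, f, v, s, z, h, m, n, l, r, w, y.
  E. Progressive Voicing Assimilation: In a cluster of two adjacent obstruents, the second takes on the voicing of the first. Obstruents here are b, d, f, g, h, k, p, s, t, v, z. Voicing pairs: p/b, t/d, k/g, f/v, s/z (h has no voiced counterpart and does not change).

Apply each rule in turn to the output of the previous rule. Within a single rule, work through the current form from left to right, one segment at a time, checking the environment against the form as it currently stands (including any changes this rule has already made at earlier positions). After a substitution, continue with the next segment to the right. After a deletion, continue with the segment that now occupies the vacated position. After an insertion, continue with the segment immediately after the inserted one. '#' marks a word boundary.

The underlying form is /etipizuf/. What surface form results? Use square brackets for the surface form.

[etpsef]

A Syncope: [etipizuf] → [etpzf]
B Intervocalic Voicing: no change — [etpzf]
C Vowel Epenthesis: [etpzf] → [etpzef]
D Degemination: no change — [etpzef]
E Progressive Voicing Assimilation: [etpzef] → [etpsef]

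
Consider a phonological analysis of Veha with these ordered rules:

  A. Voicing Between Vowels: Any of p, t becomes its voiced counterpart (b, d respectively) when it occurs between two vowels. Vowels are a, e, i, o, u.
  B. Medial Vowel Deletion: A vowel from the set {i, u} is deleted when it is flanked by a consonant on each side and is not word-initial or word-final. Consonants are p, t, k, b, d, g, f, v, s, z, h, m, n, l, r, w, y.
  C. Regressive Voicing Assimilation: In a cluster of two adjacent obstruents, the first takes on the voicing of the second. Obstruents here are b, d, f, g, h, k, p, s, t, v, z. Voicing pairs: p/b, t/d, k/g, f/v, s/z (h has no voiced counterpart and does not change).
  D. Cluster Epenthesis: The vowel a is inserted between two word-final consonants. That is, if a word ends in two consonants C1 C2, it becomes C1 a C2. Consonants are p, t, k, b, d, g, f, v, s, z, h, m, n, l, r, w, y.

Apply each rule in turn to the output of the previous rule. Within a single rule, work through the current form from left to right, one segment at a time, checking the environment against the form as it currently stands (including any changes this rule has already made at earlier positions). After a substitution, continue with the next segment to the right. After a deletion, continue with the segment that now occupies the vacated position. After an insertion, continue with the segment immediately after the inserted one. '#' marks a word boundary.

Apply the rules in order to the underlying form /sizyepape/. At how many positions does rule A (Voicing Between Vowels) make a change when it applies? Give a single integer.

2

A Voicing Between Vowels: [sizyepape] → [sizyebabe]
B Medial Vowel Deletion: [sizyebabe] → [szyebabe]
C Regressive Voicing Assimilation: [szyebabe] → [zzyebabe]
D Cluster Epenthesis: no change — [zzyebabe]
Rule A changed 2 position(s).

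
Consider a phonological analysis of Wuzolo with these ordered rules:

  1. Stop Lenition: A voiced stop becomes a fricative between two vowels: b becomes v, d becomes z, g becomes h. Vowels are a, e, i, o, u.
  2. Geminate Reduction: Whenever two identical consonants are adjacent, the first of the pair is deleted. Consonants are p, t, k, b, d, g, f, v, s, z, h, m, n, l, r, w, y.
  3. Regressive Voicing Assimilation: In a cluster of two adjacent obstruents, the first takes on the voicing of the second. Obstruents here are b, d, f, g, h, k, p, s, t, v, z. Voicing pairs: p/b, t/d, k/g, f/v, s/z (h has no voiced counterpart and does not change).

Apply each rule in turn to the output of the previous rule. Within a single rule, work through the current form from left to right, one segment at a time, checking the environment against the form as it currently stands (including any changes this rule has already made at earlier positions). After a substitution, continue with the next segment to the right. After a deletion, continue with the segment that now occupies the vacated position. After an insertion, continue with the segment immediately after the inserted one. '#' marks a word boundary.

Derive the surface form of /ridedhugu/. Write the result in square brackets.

1 Stop Lenition: [ridedhugu] → [rizedhuhu]
2 Geminate Reduction: no change — [rizedhuhu]
3 Regressive Voicing Assimilation: [rizedhuhu] → [rizethuhu]

[rizethuhu]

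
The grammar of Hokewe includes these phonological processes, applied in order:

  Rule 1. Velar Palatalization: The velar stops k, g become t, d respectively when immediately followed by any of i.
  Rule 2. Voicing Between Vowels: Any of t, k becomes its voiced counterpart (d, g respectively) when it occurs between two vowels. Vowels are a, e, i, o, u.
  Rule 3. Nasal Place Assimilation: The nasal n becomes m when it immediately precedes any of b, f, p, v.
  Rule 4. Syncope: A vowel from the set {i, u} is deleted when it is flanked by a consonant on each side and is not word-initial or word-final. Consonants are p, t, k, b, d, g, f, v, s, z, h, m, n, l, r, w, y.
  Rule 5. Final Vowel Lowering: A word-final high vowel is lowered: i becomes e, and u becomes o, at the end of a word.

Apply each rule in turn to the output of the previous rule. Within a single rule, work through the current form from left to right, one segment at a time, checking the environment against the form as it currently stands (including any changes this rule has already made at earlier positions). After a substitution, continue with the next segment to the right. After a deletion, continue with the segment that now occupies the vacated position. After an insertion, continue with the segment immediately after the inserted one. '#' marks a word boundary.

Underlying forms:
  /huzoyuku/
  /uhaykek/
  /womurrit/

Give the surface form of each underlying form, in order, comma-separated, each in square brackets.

[hzoygo], [uhaykek], [womrrt]

/huzoyuku/:
  Rule 1 Velar Palatalization: no change — [huzoyuku]
  Rule 2 Voicing Between Vowels: [huzoyuku] → [huzoyugu]
  Rule 3 Nasal Place Assimilation: no change — [huzoyugu]
  Rule 4 Syncope: [huzoyugu] → [hzoygu]
  Rule 5 Final Vowel Lowering: [hzoygu] → [hzoygo]
/uhaykek/:
  Rule 1 Velar Palatalization: no change — [uhaykek]
  Rule 2 Voicing Between Vowels: no change — [uhaykek]
  Rule 3 Nasal Place Assimilation: no change — [uhaykek]
  Rule 4 Syncope: no change — [uhaykek]
  Rule 5 Final Vowel Lowering: no change — [uhaykek]
/womurrit/:
  Rule 1 Velar Palatalization: no change — [womurrit]
  Rule 2 Voicing Between Vowels: no change — [womurrit]
  Rule 3 Nasal Place Assimilation: no change — [womurrit]
  Rule 4 Syncope: [womurrit] → [womrrt]
  Rule 5 Final Vowel Lowering: no change — [womrrt]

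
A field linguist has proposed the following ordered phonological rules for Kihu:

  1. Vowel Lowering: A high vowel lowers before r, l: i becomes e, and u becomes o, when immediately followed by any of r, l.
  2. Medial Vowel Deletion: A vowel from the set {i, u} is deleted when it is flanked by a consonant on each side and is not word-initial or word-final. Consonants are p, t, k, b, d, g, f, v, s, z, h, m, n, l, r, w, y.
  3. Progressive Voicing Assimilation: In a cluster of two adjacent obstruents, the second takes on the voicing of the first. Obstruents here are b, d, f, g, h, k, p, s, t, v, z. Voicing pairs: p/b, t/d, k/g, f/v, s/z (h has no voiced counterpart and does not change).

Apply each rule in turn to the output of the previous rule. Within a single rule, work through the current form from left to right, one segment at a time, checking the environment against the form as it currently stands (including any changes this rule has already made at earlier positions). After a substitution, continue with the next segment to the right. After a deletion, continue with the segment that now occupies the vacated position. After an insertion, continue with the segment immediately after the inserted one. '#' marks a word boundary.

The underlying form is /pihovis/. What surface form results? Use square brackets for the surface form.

1 Vowel Lowering: no change — [pihovis]
2 Medial Vowel Deletion: [pihovis] → [phovs]
3 Progressive Voicing Assimilation: [phovs] → [phovz]

[phovz]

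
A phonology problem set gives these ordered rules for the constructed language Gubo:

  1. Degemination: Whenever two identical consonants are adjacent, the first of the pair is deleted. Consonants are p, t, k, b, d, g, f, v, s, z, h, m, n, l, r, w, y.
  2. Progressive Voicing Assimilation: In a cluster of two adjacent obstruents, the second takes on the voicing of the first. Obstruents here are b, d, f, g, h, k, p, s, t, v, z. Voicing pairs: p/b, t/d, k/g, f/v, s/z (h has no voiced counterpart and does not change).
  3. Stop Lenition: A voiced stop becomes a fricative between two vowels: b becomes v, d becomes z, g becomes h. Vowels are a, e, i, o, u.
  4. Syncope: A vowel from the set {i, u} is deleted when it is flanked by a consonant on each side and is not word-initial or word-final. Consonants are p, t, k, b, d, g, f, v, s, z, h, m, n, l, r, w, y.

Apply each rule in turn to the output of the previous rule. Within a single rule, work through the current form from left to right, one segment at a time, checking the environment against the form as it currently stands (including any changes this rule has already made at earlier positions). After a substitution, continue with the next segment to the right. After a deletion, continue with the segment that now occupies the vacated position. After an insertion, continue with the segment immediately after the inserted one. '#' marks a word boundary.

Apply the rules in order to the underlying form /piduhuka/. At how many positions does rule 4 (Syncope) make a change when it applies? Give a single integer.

1 Degemination: no change — [piduhuka]
2 Progressive Voicing Assimilation: no change — [piduhuka]
3 Stop Lenition: [piduhuka] → [pizuhuka]
4 Syncope: [pizuhuka] → [pzhka]
Rule 4 changed 3 position(s).

3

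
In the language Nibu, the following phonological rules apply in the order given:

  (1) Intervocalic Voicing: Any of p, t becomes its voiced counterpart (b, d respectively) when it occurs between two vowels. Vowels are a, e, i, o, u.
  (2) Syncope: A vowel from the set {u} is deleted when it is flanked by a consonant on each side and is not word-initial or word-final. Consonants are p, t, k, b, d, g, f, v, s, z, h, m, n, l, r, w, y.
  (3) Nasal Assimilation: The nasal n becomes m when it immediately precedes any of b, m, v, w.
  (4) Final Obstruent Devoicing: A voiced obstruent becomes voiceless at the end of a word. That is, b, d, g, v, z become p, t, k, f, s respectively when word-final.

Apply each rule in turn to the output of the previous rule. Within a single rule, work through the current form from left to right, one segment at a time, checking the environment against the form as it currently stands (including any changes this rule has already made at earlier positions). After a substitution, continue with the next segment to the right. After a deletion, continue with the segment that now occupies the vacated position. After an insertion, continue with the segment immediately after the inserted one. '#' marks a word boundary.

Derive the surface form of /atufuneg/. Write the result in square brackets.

(1) Intervocalic Voicing: [atufuneg] → [adufuneg]
(2) Syncope: [adufuneg] → [adfneg]
(3) Nasal Assimilation: no change — [adfneg]
(4) Final Obstruent Devoicing: [adfneg] → [adfnek]

[adfnek]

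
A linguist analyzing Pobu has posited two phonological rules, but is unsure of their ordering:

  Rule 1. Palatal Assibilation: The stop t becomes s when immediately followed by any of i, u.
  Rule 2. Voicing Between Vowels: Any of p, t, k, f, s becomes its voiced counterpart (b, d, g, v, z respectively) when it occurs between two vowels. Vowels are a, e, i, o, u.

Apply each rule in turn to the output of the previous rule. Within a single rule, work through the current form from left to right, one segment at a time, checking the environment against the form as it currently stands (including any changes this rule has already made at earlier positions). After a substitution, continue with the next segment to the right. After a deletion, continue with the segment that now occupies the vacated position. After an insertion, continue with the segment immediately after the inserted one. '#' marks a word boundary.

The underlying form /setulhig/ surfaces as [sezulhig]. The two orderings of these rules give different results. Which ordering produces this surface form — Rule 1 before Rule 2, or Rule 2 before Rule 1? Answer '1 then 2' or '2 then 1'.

Order 1 then 2:
  1 Palatal Assibilation: [setulhig] → [sesulhig]
  2 Voicing Between Vowels: [sesulhig] → [sezulhig]
  result: [sezulhig]
Order 2 then 1:
  2 Voicing Between Vowels: [setulhig] → [sedulhig]
  1 Palatal Assibilation: no change — [sedulhig]
  result: [sedulhig]

1 then 2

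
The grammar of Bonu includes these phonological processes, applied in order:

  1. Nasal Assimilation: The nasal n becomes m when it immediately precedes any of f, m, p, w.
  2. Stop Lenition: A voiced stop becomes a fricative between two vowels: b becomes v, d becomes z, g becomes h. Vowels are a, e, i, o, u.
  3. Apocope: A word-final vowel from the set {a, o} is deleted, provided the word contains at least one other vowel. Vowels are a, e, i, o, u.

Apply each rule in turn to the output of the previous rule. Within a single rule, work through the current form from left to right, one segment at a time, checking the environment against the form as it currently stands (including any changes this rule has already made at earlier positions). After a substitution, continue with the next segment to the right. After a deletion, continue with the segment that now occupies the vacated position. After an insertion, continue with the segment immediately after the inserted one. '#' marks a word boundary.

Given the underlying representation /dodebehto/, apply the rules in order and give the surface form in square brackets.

[dozeveht]

1 Nasal Assimilation: no change — [dodebehto]
2 Stop Lenition: [dodebehto] → [dozevehto]
3 Apocope: [dozevehto] → [dozeveht]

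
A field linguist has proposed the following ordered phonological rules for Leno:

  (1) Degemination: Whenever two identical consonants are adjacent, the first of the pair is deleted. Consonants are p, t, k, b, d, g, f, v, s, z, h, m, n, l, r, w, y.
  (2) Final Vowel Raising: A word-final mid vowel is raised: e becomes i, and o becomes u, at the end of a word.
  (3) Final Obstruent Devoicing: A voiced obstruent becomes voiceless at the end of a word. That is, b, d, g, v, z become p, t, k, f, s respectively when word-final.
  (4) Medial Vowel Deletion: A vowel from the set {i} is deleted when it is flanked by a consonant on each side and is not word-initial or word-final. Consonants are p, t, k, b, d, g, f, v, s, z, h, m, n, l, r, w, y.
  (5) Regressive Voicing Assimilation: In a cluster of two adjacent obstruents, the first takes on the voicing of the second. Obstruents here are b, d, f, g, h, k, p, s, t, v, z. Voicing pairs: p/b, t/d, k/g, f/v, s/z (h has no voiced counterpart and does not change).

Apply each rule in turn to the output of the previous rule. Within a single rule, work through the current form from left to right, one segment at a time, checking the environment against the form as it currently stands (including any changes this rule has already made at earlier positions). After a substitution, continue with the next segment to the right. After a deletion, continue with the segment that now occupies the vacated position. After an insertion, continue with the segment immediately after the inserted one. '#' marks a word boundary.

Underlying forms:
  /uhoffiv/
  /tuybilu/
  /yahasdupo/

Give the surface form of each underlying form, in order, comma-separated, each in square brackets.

[uhoff], [tuyblu], [yahazdupu]

/uhoffiv/:
  (1) Degemination: [uhoffiv] → [uhofiv]
  (2) Final Vowel Raising: no change — [uhofiv]
  (3) Final Obstruent Devoicing: [uhofiv] → [uhofif]
  (4) Medial Vowel Deletion: [uhofif] → [uhoff]
  (5) Regressive Voicing Assimilation: no change — [uhoff]
/tuybilu/:
  (1) Degemination: no change — [tuybilu]
  (2) Final Vowel Raising: no change — [tuybilu]
  (3) Final Obstruent Devoicing: no change — [tuybilu]
  (4) Medial Vowel Deletion: [tuybilu] → [tuyblu]
  (5) Regressive Voicing Assimilation: no change — [tuyblu]
/yahasdupo/:
  (1) Degemination: no change — [yahasdupo]
  (2) Final Vowel Raising: [yahasdupo] → [yahasdupu]
  (3) Final Obstruent Devoicing: no change — [yahasdupu]
  (4) Medial Vowel Deletion: no change — [yahasdupu]
  (5) Regressive Voicing Assimilation: [yahasdupu] → [yahazdupu]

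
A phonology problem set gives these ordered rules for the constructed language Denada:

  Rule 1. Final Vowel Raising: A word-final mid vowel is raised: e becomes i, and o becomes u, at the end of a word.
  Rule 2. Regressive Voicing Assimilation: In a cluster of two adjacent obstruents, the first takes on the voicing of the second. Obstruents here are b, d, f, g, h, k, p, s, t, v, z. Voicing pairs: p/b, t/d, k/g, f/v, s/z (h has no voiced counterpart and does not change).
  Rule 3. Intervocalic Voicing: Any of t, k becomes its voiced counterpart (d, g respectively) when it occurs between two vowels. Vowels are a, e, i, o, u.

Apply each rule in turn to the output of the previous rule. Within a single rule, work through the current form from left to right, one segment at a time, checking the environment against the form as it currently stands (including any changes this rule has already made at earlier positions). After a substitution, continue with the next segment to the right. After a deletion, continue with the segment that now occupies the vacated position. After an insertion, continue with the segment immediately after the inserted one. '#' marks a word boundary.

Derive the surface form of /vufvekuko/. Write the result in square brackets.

Rule 1 Final Vowel Raising: [vufvekuko] → [vufvekuku]
Rule 2 Regressive Voicing Assimilation: [vufvekuku] → [vuvvekuku]
Rule 3 Intervocalic Voicing: [vuvvekuku] → [vuvvegugu]

[vuvvegugu]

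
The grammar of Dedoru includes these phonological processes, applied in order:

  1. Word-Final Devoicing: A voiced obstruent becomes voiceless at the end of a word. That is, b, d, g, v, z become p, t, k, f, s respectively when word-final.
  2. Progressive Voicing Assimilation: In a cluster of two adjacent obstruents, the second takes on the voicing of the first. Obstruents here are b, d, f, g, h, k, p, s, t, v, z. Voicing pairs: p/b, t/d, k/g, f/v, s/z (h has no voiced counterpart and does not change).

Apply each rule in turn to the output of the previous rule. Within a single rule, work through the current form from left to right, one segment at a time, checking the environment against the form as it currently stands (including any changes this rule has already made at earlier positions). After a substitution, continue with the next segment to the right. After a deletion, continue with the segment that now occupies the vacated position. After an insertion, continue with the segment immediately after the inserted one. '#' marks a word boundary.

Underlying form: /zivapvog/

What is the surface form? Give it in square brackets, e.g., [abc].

1 Word-Final Devoicing: [zivapvog] → [zivapvok]
2 Progressive Voicing Assimilation: [zivapvok] → [zivapfok]

[zivapfok]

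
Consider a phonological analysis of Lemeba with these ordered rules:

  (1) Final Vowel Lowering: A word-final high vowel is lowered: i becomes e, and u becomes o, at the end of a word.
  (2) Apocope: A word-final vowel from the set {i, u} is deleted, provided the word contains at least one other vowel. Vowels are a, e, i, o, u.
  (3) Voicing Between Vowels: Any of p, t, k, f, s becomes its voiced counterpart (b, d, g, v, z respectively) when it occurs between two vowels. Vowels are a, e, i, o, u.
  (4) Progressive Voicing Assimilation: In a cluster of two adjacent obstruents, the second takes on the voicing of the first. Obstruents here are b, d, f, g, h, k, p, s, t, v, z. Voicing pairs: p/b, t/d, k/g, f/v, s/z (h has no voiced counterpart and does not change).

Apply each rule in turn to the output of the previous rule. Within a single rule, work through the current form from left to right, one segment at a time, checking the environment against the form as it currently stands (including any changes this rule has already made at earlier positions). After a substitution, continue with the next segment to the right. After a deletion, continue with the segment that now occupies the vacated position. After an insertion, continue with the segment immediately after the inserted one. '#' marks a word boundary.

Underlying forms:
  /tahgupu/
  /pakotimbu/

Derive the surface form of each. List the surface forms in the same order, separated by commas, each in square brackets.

/tahgupu/:
  (1) Final Vowel Lowering: [tahgupu] → [tahgupo]
  (2) Apocope: no change — [tahgupo]
  (3) Voicing Between Vowels: [tahgupo] → [tahgubo]
  (4) Progressive Voicing Assimilation: [tahgubo] → [tahkubo]
/pakotimbu/:
  (1) Final Vowel Lowering: [pakotimbu] → [pakotimbo]
  (2) Apocope: no change — [pakotimbo]
  (3) Voicing Between Vowels: [pakotimbo] → [pagodimbo]
  (4) Progressive Voicing Assimilation: no change — [pagodimbo]

[tahkubo], [pagodimbo]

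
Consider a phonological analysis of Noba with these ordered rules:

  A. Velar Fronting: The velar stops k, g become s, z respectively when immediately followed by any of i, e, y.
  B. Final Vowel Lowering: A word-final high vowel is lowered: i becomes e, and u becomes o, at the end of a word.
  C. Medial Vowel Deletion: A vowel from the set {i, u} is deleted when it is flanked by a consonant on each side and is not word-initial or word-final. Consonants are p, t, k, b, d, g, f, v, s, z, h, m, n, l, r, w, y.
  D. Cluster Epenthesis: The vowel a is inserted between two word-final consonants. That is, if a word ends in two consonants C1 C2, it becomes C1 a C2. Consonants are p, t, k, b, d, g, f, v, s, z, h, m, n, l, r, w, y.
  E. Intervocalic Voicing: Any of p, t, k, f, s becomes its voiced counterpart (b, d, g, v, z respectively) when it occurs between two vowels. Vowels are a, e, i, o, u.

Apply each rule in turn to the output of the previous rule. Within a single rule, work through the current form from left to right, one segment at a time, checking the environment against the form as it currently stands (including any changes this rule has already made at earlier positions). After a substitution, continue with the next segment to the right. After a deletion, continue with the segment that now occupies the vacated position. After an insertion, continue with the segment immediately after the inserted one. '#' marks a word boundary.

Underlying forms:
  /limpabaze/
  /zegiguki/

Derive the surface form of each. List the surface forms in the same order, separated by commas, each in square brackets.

/limpabaze/:
  A Velar Fronting: no change — [limpabaze]
  B Final Vowel Lowering: no change — [limpabaze]
  C Medial Vowel Deletion: [limpabaze] → [lmpabaze]
  D Cluster Epenthesis: no change — [lmpabaze]
  E Intervocalic Voicing: no change — [lmpabaze]
/zegiguki/:
  A Velar Fronting: [zegiguki] → [zezigusi]
  B Final Vowel Lowering: [zezigusi] → [zeziguse]
  C Medial Vowel Deletion: [zeziguse] → [zezgse]
  D Cluster Epenthesis: no change — [zezgse]
  E Intervocalic Voicing: no change — [zezgse]

[lmpabaze], [zezgse]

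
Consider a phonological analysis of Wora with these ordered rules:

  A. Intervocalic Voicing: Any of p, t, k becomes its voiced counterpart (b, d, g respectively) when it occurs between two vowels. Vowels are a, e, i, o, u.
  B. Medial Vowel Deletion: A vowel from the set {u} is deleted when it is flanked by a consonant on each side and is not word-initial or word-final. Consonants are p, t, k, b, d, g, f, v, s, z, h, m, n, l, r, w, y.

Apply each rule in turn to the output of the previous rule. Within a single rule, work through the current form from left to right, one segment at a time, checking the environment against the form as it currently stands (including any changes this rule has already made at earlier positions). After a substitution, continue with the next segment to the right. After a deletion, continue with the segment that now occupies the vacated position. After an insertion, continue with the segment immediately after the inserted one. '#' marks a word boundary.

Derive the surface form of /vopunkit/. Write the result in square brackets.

A Intervocalic Voicing: [vopunkit] → [vobunkit]
B Medial Vowel Deletion: [vobunkit] → [vobnkit]

[vobnkit]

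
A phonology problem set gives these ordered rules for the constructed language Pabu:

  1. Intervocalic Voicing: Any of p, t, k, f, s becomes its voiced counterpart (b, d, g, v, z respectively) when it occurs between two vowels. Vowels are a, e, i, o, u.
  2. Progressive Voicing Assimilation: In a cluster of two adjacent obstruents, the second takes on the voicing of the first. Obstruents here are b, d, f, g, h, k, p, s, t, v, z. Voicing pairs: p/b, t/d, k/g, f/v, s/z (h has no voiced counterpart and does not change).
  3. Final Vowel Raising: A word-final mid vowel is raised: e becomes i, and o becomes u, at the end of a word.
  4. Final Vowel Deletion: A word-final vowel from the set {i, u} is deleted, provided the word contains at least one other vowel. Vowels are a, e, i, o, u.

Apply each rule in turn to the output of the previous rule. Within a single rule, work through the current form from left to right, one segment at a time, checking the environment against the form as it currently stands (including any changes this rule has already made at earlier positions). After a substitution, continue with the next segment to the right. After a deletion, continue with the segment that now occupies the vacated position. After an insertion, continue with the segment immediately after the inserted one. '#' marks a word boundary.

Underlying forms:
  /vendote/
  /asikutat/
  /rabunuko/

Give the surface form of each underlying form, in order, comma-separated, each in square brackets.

[vendod], [azigudat], [rabunug]

/vendote/:
  1 Intervocalic Voicing: [vendote] → [vendode]
  2 Progressive Voicing Assimilation: no change — [vendode]
  3 Final Vowel Raising: [vendode] → [vendodi]
  4 Final Vowel Deletion: [vendodi] → [vendod]
/asikutat/:
  1 Intervocalic Voicing: [asikutat] → [azigudat]
  2 Progressive Voicing Assimilation: no change — [azigudat]
  3 Final Vowel Raising: no change — [azigudat]
  4 Final Vowel Deletion: no change — [azigudat]
/rabunuko/:
  1 Intervocalic Voicing: [rabunuko] → [rabunugo]
  2 Progressive Voicing Assimilation: no change — [rabunugo]
  3 Final Vowel Raising: [rabunugo] → [rabunugu]
  4 Final Vowel Deletion: [rabunugu] → [rabunug]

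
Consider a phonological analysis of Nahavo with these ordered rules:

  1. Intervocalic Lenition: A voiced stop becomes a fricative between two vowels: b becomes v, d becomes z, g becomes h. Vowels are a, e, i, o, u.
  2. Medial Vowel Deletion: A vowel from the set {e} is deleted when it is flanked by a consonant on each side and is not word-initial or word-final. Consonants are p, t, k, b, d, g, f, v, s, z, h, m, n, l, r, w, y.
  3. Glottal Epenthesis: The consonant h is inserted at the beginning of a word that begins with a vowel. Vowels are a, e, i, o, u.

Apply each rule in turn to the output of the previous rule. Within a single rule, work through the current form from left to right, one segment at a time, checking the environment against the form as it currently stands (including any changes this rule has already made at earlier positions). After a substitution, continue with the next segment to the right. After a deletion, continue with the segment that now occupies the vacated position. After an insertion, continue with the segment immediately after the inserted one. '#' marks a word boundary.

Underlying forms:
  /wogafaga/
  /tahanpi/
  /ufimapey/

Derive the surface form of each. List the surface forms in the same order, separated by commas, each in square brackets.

/wogafaga/:
  1 Intervocalic Lenition: [wogafaga] → [wohafaha]
  2 Medial Vowel Deletion: no change — [wohafaha]
  3 Glottal Epenthesis: no change — [wohafaha]
/tahanpi/:
  1 Intervocalic Lenition: no change — [tahanpi]
  2 Medial Vowel Deletion: no change — [tahanpi]
  3 Glottal Epenthesis: no change — [tahanpi]
/ufimapey/:
  1 Intervocalic Lenition: no change — [ufimapey]
  2 Medial Vowel Deletion: [ufimapey] → [ufimapy]
  3 Glottal Epenthesis: [ufimapy] → [hufimapy]

[wohafaha], [tahanpi], [hufimapy]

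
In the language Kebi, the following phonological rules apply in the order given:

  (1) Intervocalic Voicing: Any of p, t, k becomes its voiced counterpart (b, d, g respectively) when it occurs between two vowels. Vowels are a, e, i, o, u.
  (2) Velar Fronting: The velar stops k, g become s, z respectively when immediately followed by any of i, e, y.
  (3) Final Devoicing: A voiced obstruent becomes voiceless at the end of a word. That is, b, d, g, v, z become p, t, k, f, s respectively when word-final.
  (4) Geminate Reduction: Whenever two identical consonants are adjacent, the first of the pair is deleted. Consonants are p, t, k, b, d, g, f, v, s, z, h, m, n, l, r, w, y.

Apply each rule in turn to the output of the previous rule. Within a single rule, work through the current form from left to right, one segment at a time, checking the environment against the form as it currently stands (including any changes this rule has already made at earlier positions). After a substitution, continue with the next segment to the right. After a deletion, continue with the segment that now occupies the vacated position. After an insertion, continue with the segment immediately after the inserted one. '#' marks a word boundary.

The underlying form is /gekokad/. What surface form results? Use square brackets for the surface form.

[zegogat]

(1) Intervocalic Voicing: [gekokad] → [gegogad]
(2) Velar Fronting: [gegogad] → [zegogad]
(3) Final Devoicing: [zegogad] → [zegogat]
(4) Geminate Reduction: no change — [zegogat]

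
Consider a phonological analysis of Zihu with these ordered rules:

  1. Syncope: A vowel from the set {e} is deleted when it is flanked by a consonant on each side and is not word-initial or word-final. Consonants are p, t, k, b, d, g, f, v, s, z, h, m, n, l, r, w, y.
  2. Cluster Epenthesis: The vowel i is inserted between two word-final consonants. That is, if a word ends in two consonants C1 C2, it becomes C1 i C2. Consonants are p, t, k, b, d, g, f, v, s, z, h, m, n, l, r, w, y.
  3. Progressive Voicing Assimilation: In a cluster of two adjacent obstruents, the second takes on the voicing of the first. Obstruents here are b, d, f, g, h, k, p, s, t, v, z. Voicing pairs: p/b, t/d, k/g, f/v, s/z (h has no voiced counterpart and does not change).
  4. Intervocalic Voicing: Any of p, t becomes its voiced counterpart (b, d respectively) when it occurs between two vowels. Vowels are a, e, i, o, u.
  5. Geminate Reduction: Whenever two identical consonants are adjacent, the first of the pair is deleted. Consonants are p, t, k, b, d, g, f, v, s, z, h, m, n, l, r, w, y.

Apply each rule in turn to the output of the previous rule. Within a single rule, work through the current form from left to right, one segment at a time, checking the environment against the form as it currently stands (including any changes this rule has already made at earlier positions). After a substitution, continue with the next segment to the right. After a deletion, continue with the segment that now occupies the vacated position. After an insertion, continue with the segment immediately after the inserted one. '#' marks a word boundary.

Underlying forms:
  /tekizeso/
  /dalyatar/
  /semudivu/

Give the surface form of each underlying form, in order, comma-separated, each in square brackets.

/tekizeso/:
  1 Syncope: [tekizeso] → [tkizso]
  2 Cluster Epenthesis: no change — [tkizso]
  3 Progressive Voicing Assimilation: [tkizso] → [tkizzo]
  4 Intervocalic Voicing: no change — [tkizzo]
  5 Geminate Reduction: [tkizzo] → [tkizo]
/dalyatar/:
  1 Syncope: no change — [dalyatar]
  2 Cluster Epenthesis: no change — [dalyatar]
  3 Progressive Voicing Assimilation: no change — [dalyatar]
  4 Intervocalic Voicing: [dalyatar] → [dalyadar]
  5 Geminate Reduction: no change — [dalyadar]
/semudivu/:
  1 Syncope: [semudivu] → [smudivu]
  2 Cluster Epenthesis: no change — [smudivu]
  3 Progressive Voicing Assimilation: no change — [smudivu]
  4 Intervocalic Voicing: no change — [smudivu]
  5 Geminate Reduction: no change — [smudivu]

[tkizo], [dalyadar], [smudivu]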